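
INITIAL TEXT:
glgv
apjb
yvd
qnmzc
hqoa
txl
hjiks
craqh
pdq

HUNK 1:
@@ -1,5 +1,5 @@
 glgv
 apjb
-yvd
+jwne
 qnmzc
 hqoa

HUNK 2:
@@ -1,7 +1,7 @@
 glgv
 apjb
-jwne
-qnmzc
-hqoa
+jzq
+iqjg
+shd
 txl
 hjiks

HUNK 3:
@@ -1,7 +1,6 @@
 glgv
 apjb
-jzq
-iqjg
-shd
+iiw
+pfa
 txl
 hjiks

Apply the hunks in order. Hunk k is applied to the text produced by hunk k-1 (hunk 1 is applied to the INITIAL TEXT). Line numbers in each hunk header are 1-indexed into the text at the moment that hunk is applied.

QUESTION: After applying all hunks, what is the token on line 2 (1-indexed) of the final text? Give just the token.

Hunk 1: at line 1 remove [yvd] add [jwne] -> 9 lines: glgv apjb jwne qnmzc hqoa txl hjiks craqh pdq
Hunk 2: at line 1 remove [jwne,qnmzc,hqoa] add [jzq,iqjg,shd] -> 9 lines: glgv apjb jzq iqjg shd txl hjiks craqh pdq
Hunk 3: at line 1 remove [jzq,iqjg,shd] add [iiw,pfa] -> 8 lines: glgv apjb iiw pfa txl hjiks craqh pdq
Final line 2: apjb

Answer: apjb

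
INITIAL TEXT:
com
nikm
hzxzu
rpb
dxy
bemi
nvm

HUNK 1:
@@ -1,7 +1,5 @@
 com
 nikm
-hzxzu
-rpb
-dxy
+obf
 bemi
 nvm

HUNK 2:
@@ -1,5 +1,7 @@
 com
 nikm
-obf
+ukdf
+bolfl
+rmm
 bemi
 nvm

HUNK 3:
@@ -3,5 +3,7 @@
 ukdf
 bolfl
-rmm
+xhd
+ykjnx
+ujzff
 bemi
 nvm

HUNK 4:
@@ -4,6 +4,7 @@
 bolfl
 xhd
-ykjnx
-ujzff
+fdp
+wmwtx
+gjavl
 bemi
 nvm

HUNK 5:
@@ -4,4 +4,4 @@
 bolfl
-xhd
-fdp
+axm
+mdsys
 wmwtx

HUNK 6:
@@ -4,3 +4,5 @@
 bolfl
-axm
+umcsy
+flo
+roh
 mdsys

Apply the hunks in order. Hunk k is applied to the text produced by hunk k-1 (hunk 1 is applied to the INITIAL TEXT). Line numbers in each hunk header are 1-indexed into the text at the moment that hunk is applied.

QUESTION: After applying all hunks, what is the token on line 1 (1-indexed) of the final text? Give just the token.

Answer: com

Derivation:
Hunk 1: at line 1 remove [hzxzu,rpb,dxy] add [obf] -> 5 lines: com nikm obf bemi nvm
Hunk 2: at line 1 remove [obf] add [ukdf,bolfl,rmm] -> 7 lines: com nikm ukdf bolfl rmm bemi nvm
Hunk 3: at line 3 remove [rmm] add [xhd,ykjnx,ujzff] -> 9 lines: com nikm ukdf bolfl xhd ykjnx ujzff bemi nvm
Hunk 4: at line 4 remove [ykjnx,ujzff] add [fdp,wmwtx,gjavl] -> 10 lines: com nikm ukdf bolfl xhd fdp wmwtx gjavl bemi nvm
Hunk 5: at line 4 remove [xhd,fdp] add [axm,mdsys] -> 10 lines: com nikm ukdf bolfl axm mdsys wmwtx gjavl bemi nvm
Hunk 6: at line 4 remove [axm] add [umcsy,flo,roh] -> 12 lines: com nikm ukdf bolfl umcsy flo roh mdsys wmwtx gjavl bemi nvm
Final line 1: com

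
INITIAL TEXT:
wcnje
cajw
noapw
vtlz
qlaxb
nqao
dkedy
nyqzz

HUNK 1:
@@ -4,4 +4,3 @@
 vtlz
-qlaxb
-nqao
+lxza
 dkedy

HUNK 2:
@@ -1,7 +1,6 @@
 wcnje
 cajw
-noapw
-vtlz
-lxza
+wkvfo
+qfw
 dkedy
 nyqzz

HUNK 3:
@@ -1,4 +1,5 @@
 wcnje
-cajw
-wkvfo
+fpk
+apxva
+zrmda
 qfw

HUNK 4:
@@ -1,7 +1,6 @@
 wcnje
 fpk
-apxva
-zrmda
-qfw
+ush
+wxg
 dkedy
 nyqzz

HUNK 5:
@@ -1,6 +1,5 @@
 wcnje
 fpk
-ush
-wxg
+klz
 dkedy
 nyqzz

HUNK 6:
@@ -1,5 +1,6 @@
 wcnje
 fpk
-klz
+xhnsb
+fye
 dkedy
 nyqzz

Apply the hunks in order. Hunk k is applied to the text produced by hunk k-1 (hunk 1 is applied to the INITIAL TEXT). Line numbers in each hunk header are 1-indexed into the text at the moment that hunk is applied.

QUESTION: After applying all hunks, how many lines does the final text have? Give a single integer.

Answer: 6

Derivation:
Hunk 1: at line 4 remove [qlaxb,nqao] add [lxza] -> 7 lines: wcnje cajw noapw vtlz lxza dkedy nyqzz
Hunk 2: at line 1 remove [noapw,vtlz,lxza] add [wkvfo,qfw] -> 6 lines: wcnje cajw wkvfo qfw dkedy nyqzz
Hunk 3: at line 1 remove [cajw,wkvfo] add [fpk,apxva,zrmda] -> 7 lines: wcnje fpk apxva zrmda qfw dkedy nyqzz
Hunk 4: at line 1 remove [apxva,zrmda,qfw] add [ush,wxg] -> 6 lines: wcnje fpk ush wxg dkedy nyqzz
Hunk 5: at line 1 remove [ush,wxg] add [klz] -> 5 lines: wcnje fpk klz dkedy nyqzz
Hunk 6: at line 1 remove [klz] add [xhnsb,fye] -> 6 lines: wcnje fpk xhnsb fye dkedy nyqzz
Final line count: 6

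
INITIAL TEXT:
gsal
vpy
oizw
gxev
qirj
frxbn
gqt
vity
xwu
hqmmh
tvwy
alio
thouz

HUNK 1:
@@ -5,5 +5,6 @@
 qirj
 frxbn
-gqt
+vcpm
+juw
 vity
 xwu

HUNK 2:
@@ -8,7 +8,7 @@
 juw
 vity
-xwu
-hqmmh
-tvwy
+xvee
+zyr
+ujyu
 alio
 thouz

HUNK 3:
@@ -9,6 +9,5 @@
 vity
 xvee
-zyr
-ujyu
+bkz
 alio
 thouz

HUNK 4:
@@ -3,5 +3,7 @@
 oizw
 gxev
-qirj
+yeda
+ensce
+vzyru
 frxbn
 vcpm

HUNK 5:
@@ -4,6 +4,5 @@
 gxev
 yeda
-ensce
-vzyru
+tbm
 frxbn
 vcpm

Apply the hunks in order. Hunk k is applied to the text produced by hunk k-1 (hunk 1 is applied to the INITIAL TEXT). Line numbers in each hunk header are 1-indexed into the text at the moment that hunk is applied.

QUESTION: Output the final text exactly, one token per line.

Answer: gsal
vpy
oizw
gxev
yeda
tbm
frxbn
vcpm
juw
vity
xvee
bkz
alio
thouz

Derivation:
Hunk 1: at line 5 remove [gqt] add [vcpm,juw] -> 14 lines: gsal vpy oizw gxev qirj frxbn vcpm juw vity xwu hqmmh tvwy alio thouz
Hunk 2: at line 8 remove [xwu,hqmmh,tvwy] add [xvee,zyr,ujyu] -> 14 lines: gsal vpy oizw gxev qirj frxbn vcpm juw vity xvee zyr ujyu alio thouz
Hunk 3: at line 9 remove [zyr,ujyu] add [bkz] -> 13 lines: gsal vpy oizw gxev qirj frxbn vcpm juw vity xvee bkz alio thouz
Hunk 4: at line 3 remove [qirj] add [yeda,ensce,vzyru] -> 15 lines: gsal vpy oizw gxev yeda ensce vzyru frxbn vcpm juw vity xvee bkz alio thouz
Hunk 5: at line 4 remove [ensce,vzyru] add [tbm] -> 14 lines: gsal vpy oizw gxev yeda tbm frxbn vcpm juw vity xvee bkz alio thouz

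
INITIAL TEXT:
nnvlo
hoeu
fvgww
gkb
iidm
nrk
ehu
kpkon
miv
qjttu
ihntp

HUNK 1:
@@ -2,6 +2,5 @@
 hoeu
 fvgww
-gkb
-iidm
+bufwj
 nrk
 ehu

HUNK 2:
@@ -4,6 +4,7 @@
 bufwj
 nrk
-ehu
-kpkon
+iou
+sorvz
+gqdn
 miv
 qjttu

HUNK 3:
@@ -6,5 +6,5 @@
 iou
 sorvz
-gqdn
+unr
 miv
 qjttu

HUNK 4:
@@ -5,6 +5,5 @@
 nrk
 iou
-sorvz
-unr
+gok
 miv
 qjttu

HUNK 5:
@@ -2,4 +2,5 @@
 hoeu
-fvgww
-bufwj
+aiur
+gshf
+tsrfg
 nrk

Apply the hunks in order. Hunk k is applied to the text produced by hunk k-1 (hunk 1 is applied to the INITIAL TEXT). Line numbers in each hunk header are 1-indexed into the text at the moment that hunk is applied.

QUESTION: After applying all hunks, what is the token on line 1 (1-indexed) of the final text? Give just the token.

Answer: nnvlo

Derivation:
Hunk 1: at line 2 remove [gkb,iidm] add [bufwj] -> 10 lines: nnvlo hoeu fvgww bufwj nrk ehu kpkon miv qjttu ihntp
Hunk 2: at line 4 remove [ehu,kpkon] add [iou,sorvz,gqdn] -> 11 lines: nnvlo hoeu fvgww bufwj nrk iou sorvz gqdn miv qjttu ihntp
Hunk 3: at line 6 remove [gqdn] add [unr] -> 11 lines: nnvlo hoeu fvgww bufwj nrk iou sorvz unr miv qjttu ihntp
Hunk 4: at line 5 remove [sorvz,unr] add [gok] -> 10 lines: nnvlo hoeu fvgww bufwj nrk iou gok miv qjttu ihntp
Hunk 5: at line 2 remove [fvgww,bufwj] add [aiur,gshf,tsrfg] -> 11 lines: nnvlo hoeu aiur gshf tsrfg nrk iou gok miv qjttu ihntp
Final line 1: nnvlo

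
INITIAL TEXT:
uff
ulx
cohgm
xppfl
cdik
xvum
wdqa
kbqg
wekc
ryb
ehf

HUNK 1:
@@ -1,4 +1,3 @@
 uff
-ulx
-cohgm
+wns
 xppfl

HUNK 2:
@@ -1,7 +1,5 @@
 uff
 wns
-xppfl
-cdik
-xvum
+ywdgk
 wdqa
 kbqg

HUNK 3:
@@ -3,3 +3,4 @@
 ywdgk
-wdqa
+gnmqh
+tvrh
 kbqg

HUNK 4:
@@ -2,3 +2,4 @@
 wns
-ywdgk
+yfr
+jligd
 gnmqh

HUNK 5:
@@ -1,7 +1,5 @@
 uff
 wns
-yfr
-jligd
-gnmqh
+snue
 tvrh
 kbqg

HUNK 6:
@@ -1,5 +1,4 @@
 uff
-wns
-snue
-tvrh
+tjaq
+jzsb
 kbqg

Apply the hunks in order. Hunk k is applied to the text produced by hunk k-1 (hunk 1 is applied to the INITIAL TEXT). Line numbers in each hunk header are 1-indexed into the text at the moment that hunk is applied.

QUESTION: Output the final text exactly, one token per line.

Answer: uff
tjaq
jzsb
kbqg
wekc
ryb
ehf

Derivation:
Hunk 1: at line 1 remove [ulx,cohgm] add [wns] -> 10 lines: uff wns xppfl cdik xvum wdqa kbqg wekc ryb ehf
Hunk 2: at line 1 remove [xppfl,cdik,xvum] add [ywdgk] -> 8 lines: uff wns ywdgk wdqa kbqg wekc ryb ehf
Hunk 3: at line 3 remove [wdqa] add [gnmqh,tvrh] -> 9 lines: uff wns ywdgk gnmqh tvrh kbqg wekc ryb ehf
Hunk 4: at line 2 remove [ywdgk] add [yfr,jligd] -> 10 lines: uff wns yfr jligd gnmqh tvrh kbqg wekc ryb ehf
Hunk 5: at line 1 remove [yfr,jligd,gnmqh] add [snue] -> 8 lines: uff wns snue tvrh kbqg wekc ryb ehf
Hunk 6: at line 1 remove [wns,snue,tvrh] add [tjaq,jzsb] -> 7 lines: uff tjaq jzsb kbqg wekc ryb ehf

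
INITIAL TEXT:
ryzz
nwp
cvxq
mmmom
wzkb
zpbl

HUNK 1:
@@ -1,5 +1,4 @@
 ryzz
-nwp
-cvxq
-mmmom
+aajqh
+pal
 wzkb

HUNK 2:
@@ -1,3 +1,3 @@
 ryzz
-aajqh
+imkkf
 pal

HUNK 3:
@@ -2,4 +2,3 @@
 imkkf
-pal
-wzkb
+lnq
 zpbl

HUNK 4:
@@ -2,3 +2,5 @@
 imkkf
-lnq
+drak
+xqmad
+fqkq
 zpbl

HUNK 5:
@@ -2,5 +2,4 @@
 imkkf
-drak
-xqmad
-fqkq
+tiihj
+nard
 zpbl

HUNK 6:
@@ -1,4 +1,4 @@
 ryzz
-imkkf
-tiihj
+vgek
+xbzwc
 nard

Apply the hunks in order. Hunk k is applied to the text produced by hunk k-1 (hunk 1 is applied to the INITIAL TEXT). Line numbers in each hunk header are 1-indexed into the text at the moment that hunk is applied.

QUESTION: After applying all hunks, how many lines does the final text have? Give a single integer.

Hunk 1: at line 1 remove [nwp,cvxq,mmmom] add [aajqh,pal] -> 5 lines: ryzz aajqh pal wzkb zpbl
Hunk 2: at line 1 remove [aajqh] add [imkkf] -> 5 lines: ryzz imkkf pal wzkb zpbl
Hunk 3: at line 2 remove [pal,wzkb] add [lnq] -> 4 lines: ryzz imkkf lnq zpbl
Hunk 4: at line 2 remove [lnq] add [drak,xqmad,fqkq] -> 6 lines: ryzz imkkf drak xqmad fqkq zpbl
Hunk 5: at line 2 remove [drak,xqmad,fqkq] add [tiihj,nard] -> 5 lines: ryzz imkkf tiihj nard zpbl
Hunk 6: at line 1 remove [imkkf,tiihj] add [vgek,xbzwc] -> 5 lines: ryzz vgek xbzwc nard zpbl
Final line count: 5

Answer: 5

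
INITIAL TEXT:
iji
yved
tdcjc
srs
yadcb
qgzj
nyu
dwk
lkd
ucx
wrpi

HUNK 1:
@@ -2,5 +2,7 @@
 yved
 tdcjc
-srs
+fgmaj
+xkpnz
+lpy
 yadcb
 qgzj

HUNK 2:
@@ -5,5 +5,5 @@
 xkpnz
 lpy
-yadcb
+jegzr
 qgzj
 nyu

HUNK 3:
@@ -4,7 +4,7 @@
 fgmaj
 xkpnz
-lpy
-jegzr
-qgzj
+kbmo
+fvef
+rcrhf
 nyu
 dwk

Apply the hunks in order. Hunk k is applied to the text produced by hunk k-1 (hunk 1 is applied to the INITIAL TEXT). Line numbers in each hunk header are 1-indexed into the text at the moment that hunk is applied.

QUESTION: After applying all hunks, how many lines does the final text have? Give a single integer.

Hunk 1: at line 2 remove [srs] add [fgmaj,xkpnz,lpy] -> 13 lines: iji yved tdcjc fgmaj xkpnz lpy yadcb qgzj nyu dwk lkd ucx wrpi
Hunk 2: at line 5 remove [yadcb] add [jegzr] -> 13 lines: iji yved tdcjc fgmaj xkpnz lpy jegzr qgzj nyu dwk lkd ucx wrpi
Hunk 3: at line 4 remove [lpy,jegzr,qgzj] add [kbmo,fvef,rcrhf] -> 13 lines: iji yved tdcjc fgmaj xkpnz kbmo fvef rcrhf nyu dwk lkd ucx wrpi
Final line count: 13

Answer: 13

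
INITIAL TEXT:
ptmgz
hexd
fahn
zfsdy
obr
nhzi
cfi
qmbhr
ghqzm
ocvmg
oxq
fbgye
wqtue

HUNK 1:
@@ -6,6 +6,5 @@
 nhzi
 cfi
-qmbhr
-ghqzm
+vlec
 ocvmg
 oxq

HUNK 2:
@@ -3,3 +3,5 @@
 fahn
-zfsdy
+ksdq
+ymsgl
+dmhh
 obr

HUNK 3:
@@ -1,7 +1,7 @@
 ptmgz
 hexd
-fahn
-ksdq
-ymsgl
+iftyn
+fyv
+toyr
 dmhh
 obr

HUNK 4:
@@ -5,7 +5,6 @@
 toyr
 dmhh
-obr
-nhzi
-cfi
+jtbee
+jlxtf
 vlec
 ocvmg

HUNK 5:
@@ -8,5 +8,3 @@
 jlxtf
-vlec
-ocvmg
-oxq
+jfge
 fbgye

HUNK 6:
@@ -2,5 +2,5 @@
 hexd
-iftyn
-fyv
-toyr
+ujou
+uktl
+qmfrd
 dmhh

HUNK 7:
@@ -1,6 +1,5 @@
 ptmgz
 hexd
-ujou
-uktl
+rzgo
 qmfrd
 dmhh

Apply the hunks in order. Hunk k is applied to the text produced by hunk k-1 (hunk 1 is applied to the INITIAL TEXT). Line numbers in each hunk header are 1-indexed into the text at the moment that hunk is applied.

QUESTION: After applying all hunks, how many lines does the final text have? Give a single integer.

Answer: 10

Derivation:
Hunk 1: at line 6 remove [qmbhr,ghqzm] add [vlec] -> 12 lines: ptmgz hexd fahn zfsdy obr nhzi cfi vlec ocvmg oxq fbgye wqtue
Hunk 2: at line 3 remove [zfsdy] add [ksdq,ymsgl,dmhh] -> 14 lines: ptmgz hexd fahn ksdq ymsgl dmhh obr nhzi cfi vlec ocvmg oxq fbgye wqtue
Hunk 3: at line 1 remove [fahn,ksdq,ymsgl] add [iftyn,fyv,toyr] -> 14 lines: ptmgz hexd iftyn fyv toyr dmhh obr nhzi cfi vlec ocvmg oxq fbgye wqtue
Hunk 4: at line 5 remove [obr,nhzi,cfi] add [jtbee,jlxtf] -> 13 lines: ptmgz hexd iftyn fyv toyr dmhh jtbee jlxtf vlec ocvmg oxq fbgye wqtue
Hunk 5: at line 8 remove [vlec,ocvmg,oxq] add [jfge] -> 11 lines: ptmgz hexd iftyn fyv toyr dmhh jtbee jlxtf jfge fbgye wqtue
Hunk 6: at line 2 remove [iftyn,fyv,toyr] add [ujou,uktl,qmfrd] -> 11 lines: ptmgz hexd ujou uktl qmfrd dmhh jtbee jlxtf jfge fbgye wqtue
Hunk 7: at line 1 remove [ujou,uktl] add [rzgo] -> 10 lines: ptmgz hexd rzgo qmfrd dmhh jtbee jlxtf jfge fbgye wqtue
Final line count: 10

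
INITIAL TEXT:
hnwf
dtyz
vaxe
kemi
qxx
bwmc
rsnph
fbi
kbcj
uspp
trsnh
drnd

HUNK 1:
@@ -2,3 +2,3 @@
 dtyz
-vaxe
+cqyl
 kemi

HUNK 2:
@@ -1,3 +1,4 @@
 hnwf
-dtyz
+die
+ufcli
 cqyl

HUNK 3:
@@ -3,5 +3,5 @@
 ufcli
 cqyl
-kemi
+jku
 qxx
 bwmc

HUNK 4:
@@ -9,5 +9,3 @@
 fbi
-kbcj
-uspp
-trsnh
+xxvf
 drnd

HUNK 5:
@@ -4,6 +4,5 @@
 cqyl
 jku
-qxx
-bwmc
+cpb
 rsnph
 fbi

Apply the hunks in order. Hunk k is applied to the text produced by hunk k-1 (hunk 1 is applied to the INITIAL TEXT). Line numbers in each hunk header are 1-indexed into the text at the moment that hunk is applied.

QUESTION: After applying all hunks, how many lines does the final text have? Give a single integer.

Answer: 10

Derivation:
Hunk 1: at line 2 remove [vaxe] add [cqyl] -> 12 lines: hnwf dtyz cqyl kemi qxx bwmc rsnph fbi kbcj uspp trsnh drnd
Hunk 2: at line 1 remove [dtyz] add [die,ufcli] -> 13 lines: hnwf die ufcli cqyl kemi qxx bwmc rsnph fbi kbcj uspp trsnh drnd
Hunk 3: at line 3 remove [kemi] add [jku] -> 13 lines: hnwf die ufcli cqyl jku qxx bwmc rsnph fbi kbcj uspp trsnh drnd
Hunk 4: at line 9 remove [kbcj,uspp,trsnh] add [xxvf] -> 11 lines: hnwf die ufcli cqyl jku qxx bwmc rsnph fbi xxvf drnd
Hunk 5: at line 4 remove [qxx,bwmc] add [cpb] -> 10 lines: hnwf die ufcli cqyl jku cpb rsnph fbi xxvf drnd
Final line count: 10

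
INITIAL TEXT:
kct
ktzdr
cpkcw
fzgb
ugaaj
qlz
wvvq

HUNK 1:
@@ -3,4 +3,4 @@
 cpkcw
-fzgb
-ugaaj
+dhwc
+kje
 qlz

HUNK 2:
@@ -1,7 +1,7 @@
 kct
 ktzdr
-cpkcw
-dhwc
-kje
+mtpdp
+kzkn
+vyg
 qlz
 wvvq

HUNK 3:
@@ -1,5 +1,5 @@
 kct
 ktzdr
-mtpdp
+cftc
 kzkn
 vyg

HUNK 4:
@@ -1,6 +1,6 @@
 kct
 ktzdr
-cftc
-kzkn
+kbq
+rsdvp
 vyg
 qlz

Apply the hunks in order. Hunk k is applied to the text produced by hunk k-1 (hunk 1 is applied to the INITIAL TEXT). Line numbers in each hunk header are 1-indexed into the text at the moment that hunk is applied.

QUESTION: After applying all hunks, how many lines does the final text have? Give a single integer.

Hunk 1: at line 3 remove [fzgb,ugaaj] add [dhwc,kje] -> 7 lines: kct ktzdr cpkcw dhwc kje qlz wvvq
Hunk 2: at line 1 remove [cpkcw,dhwc,kje] add [mtpdp,kzkn,vyg] -> 7 lines: kct ktzdr mtpdp kzkn vyg qlz wvvq
Hunk 3: at line 1 remove [mtpdp] add [cftc] -> 7 lines: kct ktzdr cftc kzkn vyg qlz wvvq
Hunk 4: at line 1 remove [cftc,kzkn] add [kbq,rsdvp] -> 7 lines: kct ktzdr kbq rsdvp vyg qlz wvvq
Final line count: 7

Answer: 7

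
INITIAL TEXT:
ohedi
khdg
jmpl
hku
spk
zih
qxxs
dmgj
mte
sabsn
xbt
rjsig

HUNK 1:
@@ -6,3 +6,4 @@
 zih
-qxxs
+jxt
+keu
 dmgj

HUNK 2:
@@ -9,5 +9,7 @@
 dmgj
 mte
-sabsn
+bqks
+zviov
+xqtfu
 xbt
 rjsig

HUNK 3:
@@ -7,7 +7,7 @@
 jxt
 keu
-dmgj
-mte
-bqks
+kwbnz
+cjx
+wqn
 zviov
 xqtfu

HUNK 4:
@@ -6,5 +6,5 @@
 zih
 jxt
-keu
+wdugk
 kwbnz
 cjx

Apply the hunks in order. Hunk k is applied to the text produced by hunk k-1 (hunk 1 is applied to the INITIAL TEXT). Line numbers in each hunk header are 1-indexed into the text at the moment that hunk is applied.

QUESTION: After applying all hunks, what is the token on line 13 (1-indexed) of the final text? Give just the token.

Answer: xqtfu

Derivation:
Hunk 1: at line 6 remove [qxxs] add [jxt,keu] -> 13 lines: ohedi khdg jmpl hku spk zih jxt keu dmgj mte sabsn xbt rjsig
Hunk 2: at line 9 remove [sabsn] add [bqks,zviov,xqtfu] -> 15 lines: ohedi khdg jmpl hku spk zih jxt keu dmgj mte bqks zviov xqtfu xbt rjsig
Hunk 3: at line 7 remove [dmgj,mte,bqks] add [kwbnz,cjx,wqn] -> 15 lines: ohedi khdg jmpl hku spk zih jxt keu kwbnz cjx wqn zviov xqtfu xbt rjsig
Hunk 4: at line 6 remove [keu] add [wdugk] -> 15 lines: ohedi khdg jmpl hku spk zih jxt wdugk kwbnz cjx wqn zviov xqtfu xbt rjsig
Final line 13: xqtfu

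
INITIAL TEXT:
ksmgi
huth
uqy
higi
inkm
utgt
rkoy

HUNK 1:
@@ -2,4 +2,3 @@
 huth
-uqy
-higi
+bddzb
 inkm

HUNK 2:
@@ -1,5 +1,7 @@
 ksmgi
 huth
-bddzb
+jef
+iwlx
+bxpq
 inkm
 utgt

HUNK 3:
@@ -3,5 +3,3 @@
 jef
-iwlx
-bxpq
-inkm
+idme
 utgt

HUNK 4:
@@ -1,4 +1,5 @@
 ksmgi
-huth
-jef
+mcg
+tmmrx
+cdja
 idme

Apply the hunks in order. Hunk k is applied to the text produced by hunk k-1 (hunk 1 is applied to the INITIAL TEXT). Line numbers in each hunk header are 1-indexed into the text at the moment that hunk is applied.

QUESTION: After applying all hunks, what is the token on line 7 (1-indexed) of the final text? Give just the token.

Answer: rkoy

Derivation:
Hunk 1: at line 2 remove [uqy,higi] add [bddzb] -> 6 lines: ksmgi huth bddzb inkm utgt rkoy
Hunk 2: at line 1 remove [bddzb] add [jef,iwlx,bxpq] -> 8 lines: ksmgi huth jef iwlx bxpq inkm utgt rkoy
Hunk 3: at line 3 remove [iwlx,bxpq,inkm] add [idme] -> 6 lines: ksmgi huth jef idme utgt rkoy
Hunk 4: at line 1 remove [huth,jef] add [mcg,tmmrx,cdja] -> 7 lines: ksmgi mcg tmmrx cdja idme utgt rkoy
Final line 7: rkoy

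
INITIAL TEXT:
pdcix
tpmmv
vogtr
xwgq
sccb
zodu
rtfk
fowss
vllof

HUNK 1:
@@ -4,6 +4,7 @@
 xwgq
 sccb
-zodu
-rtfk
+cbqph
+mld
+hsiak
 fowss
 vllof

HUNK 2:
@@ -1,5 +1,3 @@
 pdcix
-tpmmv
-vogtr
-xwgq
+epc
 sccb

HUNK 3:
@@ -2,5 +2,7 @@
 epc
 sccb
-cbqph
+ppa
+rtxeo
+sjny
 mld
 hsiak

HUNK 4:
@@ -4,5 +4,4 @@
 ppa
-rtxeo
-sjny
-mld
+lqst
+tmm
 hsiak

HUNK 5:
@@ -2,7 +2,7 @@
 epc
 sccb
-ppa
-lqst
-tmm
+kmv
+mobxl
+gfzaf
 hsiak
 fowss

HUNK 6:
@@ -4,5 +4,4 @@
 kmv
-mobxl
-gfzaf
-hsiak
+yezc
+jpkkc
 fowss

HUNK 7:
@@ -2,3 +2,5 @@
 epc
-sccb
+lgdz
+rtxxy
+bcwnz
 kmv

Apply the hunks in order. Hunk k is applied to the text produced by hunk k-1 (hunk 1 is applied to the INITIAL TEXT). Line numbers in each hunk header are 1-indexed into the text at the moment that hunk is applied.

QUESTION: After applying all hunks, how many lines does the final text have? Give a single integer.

Answer: 10

Derivation:
Hunk 1: at line 4 remove [zodu,rtfk] add [cbqph,mld,hsiak] -> 10 lines: pdcix tpmmv vogtr xwgq sccb cbqph mld hsiak fowss vllof
Hunk 2: at line 1 remove [tpmmv,vogtr,xwgq] add [epc] -> 8 lines: pdcix epc sccb cbqph mld hsiak fowss vllof
Hunk 3: at line 2 remove [cbqph] add [ppa,rtxeo,sjny] -> 10 lines: pdcix epc sccb ppa rtxeo sjny mld hsiak fowss vllof
Hunk 4: at line 4 remove [rtxeo,sjny,mld] add [lqst,tmm] -> 9 lines: pdcix epc sccb ppa lqst tmm hsiak fowss vllof
Hunk 5: at line 2 remove [ppa,lqst,tmm] add [kmv,mobxl,gfzaf] -> 9 lines: pdcix epc sccb kmv mobxl gfzaf hsiak fowss vllof
Hunk 6: at line 4 remove [mobxl,gfzaf,hsiak] add [yezc,jpkkc] -> 8 lines: pdcix epc sccb kmv yezc jpkkc fowss vllof
Hunk 7: at line 2 remove [sccb] add [lgdz,rtxxy,bcwnz] -> 10 lines: pdcix epc lgdz rtxxy bcwnz kmv yezc jpkkc fowss vllof
Final line count: 10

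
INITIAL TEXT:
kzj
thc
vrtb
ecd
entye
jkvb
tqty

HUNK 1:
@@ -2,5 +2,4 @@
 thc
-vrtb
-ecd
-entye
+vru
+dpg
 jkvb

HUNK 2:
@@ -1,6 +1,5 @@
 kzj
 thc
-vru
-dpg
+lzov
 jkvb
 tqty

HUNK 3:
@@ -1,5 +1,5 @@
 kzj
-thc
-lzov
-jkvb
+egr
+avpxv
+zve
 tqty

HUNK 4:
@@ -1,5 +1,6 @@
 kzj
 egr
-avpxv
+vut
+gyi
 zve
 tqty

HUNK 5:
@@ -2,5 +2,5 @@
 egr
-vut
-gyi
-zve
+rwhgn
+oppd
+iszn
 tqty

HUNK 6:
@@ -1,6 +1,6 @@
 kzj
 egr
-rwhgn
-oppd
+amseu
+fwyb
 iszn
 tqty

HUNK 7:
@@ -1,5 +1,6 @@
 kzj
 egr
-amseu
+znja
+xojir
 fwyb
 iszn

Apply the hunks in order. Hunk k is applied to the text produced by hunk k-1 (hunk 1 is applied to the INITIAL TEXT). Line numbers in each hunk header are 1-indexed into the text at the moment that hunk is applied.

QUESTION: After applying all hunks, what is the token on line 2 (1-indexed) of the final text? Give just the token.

Hunk 1: at line 2 remove [vrtb,ecd,entye] add [vru,dpg] -> 6 lines: kzj thc vru dpg jkvb tqty
Hunk 2: at line 1 remove [vru,dpg] add [lzov] -> 5 lines: kzj thc lzov jkvb tqty
Hunk 3: at line 1 remove [thc,lzov,jkvb] add [egr,avpxv,zve] -> 5 lines: kzj egr avpxv zve tqty
Hunk 4: at line 1 remove [avpxv] add [vut,gyi] -> 6 lines: kzj egr vut gyi zve tqty
Hunk 5: at line 2 remove [vut,gyi,zve] add [rwhgn,oppd,iszn] -> 6 lines: kzj egr rwhgn oppd iszn tqty
Hunk 6: at line 1 remove [rwhgn,oppd] add [amseu,fwyb] -> 6 lines: kzj egr amseu fwyb iszn tqty
Hunk 7: at line 1 remove [amseu] add [znja,xojir] -> 7 lines: kzj egr znja xojir fwyb iszn tqty
Final line 2: egr

Answer: egr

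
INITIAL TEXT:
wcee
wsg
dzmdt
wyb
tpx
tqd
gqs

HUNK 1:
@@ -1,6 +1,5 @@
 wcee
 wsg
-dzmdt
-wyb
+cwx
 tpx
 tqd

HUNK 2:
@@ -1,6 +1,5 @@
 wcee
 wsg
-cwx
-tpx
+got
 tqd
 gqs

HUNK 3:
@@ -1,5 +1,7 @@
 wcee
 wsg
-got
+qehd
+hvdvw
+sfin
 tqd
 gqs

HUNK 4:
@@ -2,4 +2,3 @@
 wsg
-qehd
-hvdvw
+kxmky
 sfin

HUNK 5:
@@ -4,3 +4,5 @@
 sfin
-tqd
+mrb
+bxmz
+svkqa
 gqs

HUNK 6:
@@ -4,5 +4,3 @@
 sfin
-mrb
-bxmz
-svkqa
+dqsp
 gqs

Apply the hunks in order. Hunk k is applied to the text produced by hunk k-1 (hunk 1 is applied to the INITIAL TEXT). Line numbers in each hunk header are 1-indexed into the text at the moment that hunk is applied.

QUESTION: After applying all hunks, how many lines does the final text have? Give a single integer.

Answer: 6

Derivation:
Hunk 1: at line 1 remove [dzmdt,wyb] add [cwx] -> 6 lines: wcee wsg cwx tpx tqd gqs
Hunk 2: at line 1 remove [cwx,tpx] add [got] -> 5 lines: wcee wsg got tqd gqs
Hunk 3: at line 1 remove [got] add [qehd,hvdvw,sfin] -> 7 lines: wcee wsg qehd hvdvw sfin tqd gqs
Hunk 4: at line 2 remove [qehd,hvdvw] add [kxmky] -> 6 lines: wcee wsg kxmky sfin tqd gqs
Hunk 5: at line 4 remove [tqd] add [mrb,bxmz,svkqa] -> 8 lines: wcee wsg kxmky sfin mrb bxmz svkqa gqs
Hunk 6: at line 4 remove [mrb,bxmz,svkqa] add [dqsp] -> 6 lines: wcee wsg kxmky sfin dqsp gqs
Final line count: 6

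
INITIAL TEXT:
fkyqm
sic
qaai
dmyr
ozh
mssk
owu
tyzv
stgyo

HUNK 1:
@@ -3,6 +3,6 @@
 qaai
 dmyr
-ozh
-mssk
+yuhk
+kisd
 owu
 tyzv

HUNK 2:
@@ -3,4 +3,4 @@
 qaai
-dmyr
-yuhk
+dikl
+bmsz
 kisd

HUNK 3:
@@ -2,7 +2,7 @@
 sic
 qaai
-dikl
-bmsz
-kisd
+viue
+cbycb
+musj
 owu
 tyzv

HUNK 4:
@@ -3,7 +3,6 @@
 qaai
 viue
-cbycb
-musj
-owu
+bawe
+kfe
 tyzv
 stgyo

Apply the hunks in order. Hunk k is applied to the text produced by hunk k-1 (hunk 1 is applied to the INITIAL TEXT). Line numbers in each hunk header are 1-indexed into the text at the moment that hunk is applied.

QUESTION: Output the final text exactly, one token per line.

Hunk 1: at line 3 remove [ozh,mssk] add [yuhk,kisd] -> 9 lines: fkyqm sic qaai dmyr yuhk kisd owu tyzv stgyo
Hunk 2: at line 3 remove [dmyr,yuhk] add [dikl,bmsz] -> 9 lines: fkyqm sic qaai dikl bmsz kisd owu tyzv stgyo
Hunk 3: at line 2 remove [dikl,bmsz,kisd] add [viue,cbycb,musj] -> 9 lines: fkyqm sic qaai viue cbycb musj owu tyzv stgyo
Hunk 4: at line 3 remove [cbycb,musj,owu] add [bawe,kfe] -> 8 lines: fkyqm sic qaai viue bawe kfe tyzv stgyo

Answer: fkyqm
sic
qaai
viue
bawe
kfe
tyzv
stgyo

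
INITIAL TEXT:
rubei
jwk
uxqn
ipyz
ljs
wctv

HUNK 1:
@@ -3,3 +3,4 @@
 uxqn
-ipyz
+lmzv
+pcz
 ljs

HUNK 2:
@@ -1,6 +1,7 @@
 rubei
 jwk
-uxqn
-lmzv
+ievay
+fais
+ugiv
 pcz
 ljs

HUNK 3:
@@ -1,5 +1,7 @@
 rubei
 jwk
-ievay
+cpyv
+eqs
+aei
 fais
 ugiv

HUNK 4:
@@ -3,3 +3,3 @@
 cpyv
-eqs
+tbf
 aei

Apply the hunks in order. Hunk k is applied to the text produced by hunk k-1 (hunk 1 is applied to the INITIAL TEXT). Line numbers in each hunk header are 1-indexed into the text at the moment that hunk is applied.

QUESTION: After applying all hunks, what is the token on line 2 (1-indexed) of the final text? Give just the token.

Hunk 1: at line 3 remove [ipyz] add [lmzv,pcz] -> 7 lines: rubei jwk uxqn lmzv pcz ljs wctv
Hunk 2: at line 1 remove [uxqn,lmzv] add [ievay,fais,ugiv] -> 8 lines: rubei jwk ievay fais ugiv pcz ljs wctv
Hunk 3: at line 1 remove [ievay] add [cpyv,eqs,aei] -> 10 lines: rubei jwk cpyv eqs aei fais ugiv pcz ljs wctv
Hunk 4: at line 3 remove [eqs] add [tbf] -> 10 lines: rubei jwk cpyv tbf aei fais ugiv pcz ljs wctv
Final line 2: jwk

Answer: jwk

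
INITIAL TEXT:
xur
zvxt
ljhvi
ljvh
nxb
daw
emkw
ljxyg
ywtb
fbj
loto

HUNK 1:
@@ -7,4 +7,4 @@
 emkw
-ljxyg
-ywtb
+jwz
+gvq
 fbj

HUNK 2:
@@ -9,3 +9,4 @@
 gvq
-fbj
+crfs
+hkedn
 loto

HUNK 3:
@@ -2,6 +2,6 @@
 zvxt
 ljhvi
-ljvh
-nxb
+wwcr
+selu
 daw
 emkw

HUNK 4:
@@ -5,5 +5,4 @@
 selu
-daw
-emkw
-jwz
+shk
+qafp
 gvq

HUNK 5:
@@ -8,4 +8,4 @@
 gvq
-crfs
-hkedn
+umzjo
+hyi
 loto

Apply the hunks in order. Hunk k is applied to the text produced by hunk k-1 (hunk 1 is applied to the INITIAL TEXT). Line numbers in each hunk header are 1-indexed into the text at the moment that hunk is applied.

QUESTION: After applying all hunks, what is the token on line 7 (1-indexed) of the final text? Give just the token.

Answer: qafp

Derivation:
Hunk 1: at line 7 remove [ljxyg,ywtb] add [jwz,gvq] -> 11 lines: xur zvxt ljhvi ljvh nxb daw emkw jwz gvq fbj loto
Hunk 2: at line 9 remove [fbj] add [crfs,hkedn] -> 12 lines: xur zvxt ljhvi ljvh nxb daw emkw jwz gvq crfs hkedn loto
Hunk 3: at line 2 remove [ljvh,nxb] add [wwcr,selu] -> 12 lines: xur zvxt ljhvi wwcr selu daw emkw jwz gvq crfs hkedn loto
Hunk 4: at line 5 remove [daw,emkw,jwz] add [shk,qafp] -> 11 lines: xur zvxt ljhvi wwcr selu shk qafp gvq crfs hkedn loto
Hunk 5: at line 8 remove [crfs,hkedn] add [umzjo,hyi] -> 11 lines: xur zvxt ljhvi wwcr selu shk qafp gvq umzjo hyi loto
Final line 7: qafp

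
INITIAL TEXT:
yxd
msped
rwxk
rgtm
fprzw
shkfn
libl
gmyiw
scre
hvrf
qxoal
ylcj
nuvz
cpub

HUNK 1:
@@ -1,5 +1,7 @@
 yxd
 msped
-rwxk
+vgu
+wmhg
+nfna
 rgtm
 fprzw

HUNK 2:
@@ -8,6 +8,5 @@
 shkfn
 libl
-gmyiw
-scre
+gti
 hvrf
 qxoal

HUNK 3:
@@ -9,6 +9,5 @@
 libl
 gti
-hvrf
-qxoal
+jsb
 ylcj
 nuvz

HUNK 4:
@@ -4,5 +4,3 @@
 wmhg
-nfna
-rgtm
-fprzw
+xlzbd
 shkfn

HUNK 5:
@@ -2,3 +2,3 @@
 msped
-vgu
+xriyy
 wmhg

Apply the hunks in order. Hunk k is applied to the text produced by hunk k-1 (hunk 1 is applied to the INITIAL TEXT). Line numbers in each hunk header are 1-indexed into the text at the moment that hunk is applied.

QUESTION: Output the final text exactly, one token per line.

Hunk 1: at line 1 remove [rwxk] add [vgu,wmhg,nfna] -> 16 lines: yxd msped vgu wmhg nfna rgtm fprzw shkfn libl gmyiw scre hvrf qxoal ylcj nuvz cpub
Hunk 2: at line 8 remove [gmyiw,scre] add [gti] -> 15 lines: yxd msped vgu wmhg nfna rgtm fprzw shkfn libl gti hvrf qxoal ylcj nuvz cpub
Hunk 3: at line 9 remove [hvrf,qxoal] add [jsb] -> 14 lines: yxd msped vgu wmhg nfna rgtm fprzw shkfn libl gti jsb ylcj nuvz cpub
Hunk 4: at line 4 remove [nfna,rgtm,fprzw] add [xlzbd] -> 12 lines: yxd msped vgu wmhg xlzbd shkfn libl gti jsb ylcj nuvz cpub
Hunk 5: at line 2 remove [vgu] add [xriyy] -> 12 lines: yxd msped xriyy wmhg xlzbd shkfn libl gti jsb ylcj nuvz cpub

Answer: yxd
msped
xriyy
wmhg
xlzbd
shkfn
libl
gti
jsb
ylcj
nuvz
cpub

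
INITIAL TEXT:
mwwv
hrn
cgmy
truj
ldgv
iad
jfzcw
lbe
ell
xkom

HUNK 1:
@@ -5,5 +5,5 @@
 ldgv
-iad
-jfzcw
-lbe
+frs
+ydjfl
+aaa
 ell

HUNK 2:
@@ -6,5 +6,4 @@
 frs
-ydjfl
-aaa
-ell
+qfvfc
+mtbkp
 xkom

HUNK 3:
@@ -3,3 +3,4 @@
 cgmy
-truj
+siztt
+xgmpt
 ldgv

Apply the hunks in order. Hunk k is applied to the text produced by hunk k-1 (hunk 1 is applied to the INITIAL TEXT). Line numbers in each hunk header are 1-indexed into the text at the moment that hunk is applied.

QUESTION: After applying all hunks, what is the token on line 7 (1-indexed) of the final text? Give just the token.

Hunk 1: at line 5 remove [iad,jfzcw,lbe] add [frs,ydjfl,aaa] -> 10 lines: mwwv hrn cgmy truj ldgv frs ydjfl aaa ell xkom
Hunk 2: at line 6 remove [ydjfl,aaa,ell] add [qfvfc,mtbkp] -> 9 lines: mwwv hrn cgmy truj ldgv frs qfvfc mtbkp xkom
Hunk 3: at line 3 remove [truj] add [siztt,xgmpt] -> 10 lines: mwwv hrn cgmy siztt xgmpt ldgv frs qfvfc mtbkp xkom
Final line 7: frs

Answer: frs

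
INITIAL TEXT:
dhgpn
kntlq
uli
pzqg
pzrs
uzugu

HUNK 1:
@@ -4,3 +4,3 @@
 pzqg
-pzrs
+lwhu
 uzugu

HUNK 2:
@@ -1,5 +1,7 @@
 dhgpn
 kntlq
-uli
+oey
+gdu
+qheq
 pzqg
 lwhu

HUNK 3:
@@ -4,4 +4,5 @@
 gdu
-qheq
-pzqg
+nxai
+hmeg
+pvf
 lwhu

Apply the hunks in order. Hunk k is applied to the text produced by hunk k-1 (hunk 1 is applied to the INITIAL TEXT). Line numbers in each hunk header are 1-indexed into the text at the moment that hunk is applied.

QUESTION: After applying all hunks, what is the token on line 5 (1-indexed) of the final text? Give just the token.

Answer: nxai

Derivation:
Hunk 1: at line 4 remove [pzrs] add [lwhu] -> 6 lines: dhgpn kntlq uli pzqg lwhu uzugu
Hunk 2: at line 1 remove [uli] add [oey,gdu,qheq] -> 8 lines: dhgpn kntlq oey gdu qheq pzqg lwhu uzugu
Hunk 3: at line 4 remove [qheq,pzqg] add [nxai,hmeg,pvf] -> 9 lines: dhgpn kntlq oey gdu nxai hmeg pvf lwhu uzugu
Final line 5: nxai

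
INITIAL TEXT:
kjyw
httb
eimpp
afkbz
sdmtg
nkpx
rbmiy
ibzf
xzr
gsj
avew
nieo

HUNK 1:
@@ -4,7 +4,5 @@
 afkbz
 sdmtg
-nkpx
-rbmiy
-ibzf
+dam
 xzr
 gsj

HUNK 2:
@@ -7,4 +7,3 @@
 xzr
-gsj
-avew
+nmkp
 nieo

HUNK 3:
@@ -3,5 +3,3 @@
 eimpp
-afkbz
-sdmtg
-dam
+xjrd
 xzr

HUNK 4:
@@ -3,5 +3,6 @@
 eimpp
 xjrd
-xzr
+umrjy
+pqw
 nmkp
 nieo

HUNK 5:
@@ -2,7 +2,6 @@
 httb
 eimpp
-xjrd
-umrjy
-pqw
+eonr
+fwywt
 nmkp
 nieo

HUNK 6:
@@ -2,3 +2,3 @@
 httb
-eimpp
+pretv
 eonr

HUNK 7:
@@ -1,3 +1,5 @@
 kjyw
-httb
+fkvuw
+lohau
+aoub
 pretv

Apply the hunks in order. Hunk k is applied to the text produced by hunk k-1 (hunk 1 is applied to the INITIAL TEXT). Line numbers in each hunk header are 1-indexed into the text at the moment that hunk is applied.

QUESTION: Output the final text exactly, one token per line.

Answer: kjyw
fkvuw
lohau
aoub
pretv
eonr
fwywt
nmkp
nieo

Derivation:
Hunk 1: at line 4 remove [nkpx,rbmiy,ibzf] add [dam] -> 10 lines: kjyw httb eimpp afkbz sdmtg dam xzr gsj avew nieo
Hunk 2: at line 7 remove [gsj,avew] add [nmkp] -> 9 lines: kjyw httb eimpp afkbz sdmtg dam xzr nmkp nieo
Hunk 3: at line 3 remove [afkbz,sdmtg,dam] add [xjrd] -> 7 lines: kjyw httb eimpp xjrd xzr nmkp nieo
Hunk 4: at line 3 remove [xzr] add [umrjy,pqw] -> 8 lines: kjyw httb eimpp xjrd umrjy pqw nmkp nieo
Hunk 5: at line 2 remove [xjrd,umrjy,pqw] add [eonr,fwywt] -> 7 lines: kjyw httb eimpp eonr fwywt nmkp nieo
Hunk 6: at line 2 remove [eimpp] add [pretv] -> 7 lines: kjyw httb pretv eonr fwywt nmkp nieo
Hunk 7: at line 1 remove [httb] add [fkvuw,lohau,aoub] -> 9 lines: kjyw fkvuw lohau aoub pretv eonr fwywt nmkp nieo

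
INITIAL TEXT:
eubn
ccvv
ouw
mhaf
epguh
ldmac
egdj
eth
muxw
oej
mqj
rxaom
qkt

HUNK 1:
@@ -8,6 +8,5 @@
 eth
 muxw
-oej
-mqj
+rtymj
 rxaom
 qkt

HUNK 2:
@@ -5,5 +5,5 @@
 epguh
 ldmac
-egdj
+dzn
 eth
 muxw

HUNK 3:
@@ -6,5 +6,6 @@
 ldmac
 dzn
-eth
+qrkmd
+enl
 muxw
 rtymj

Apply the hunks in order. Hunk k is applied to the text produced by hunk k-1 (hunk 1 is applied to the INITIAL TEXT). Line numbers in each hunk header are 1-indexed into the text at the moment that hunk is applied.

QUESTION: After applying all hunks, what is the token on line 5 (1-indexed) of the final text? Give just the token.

Answer: epguh

Derivation:
Hunk 1: at line 8 remove [oej,mqj] add [rtymj] -> 12 lines: eubn ccvv ouw mhaf epguh ldmac egdj eth muxw rtymj rxaom qkt
Hunk 2: at line 5 remove [egdj] add [dzn] -> 12 lines: eubn ccvv ouw mhaf epguh ldmac dzn eth muxw rtymj rxaom qkt
Hunk 3: at line 6 remove [eth] add [qrkmd,enl] -> 13 lines: eubn ccvv ouw mhaf epguh ldmac dzn qrkmd enl muxw rtymj rxaom qkt
Final line 5: epguh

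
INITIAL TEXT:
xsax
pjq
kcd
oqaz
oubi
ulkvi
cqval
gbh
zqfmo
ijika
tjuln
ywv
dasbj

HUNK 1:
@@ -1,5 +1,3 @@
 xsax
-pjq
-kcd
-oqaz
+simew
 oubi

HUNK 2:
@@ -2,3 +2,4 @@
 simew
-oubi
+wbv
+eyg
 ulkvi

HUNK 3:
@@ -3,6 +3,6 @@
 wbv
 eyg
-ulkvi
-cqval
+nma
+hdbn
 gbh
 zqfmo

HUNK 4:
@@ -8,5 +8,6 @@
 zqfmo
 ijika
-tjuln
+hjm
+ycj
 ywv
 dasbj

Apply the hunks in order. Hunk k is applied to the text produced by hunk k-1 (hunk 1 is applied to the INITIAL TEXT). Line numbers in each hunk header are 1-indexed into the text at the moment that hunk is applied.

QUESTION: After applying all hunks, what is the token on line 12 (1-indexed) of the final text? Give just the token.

Hunk 1: at line 1 remove [pjq,kcd,oqaz] add [simew] -> 11 lines: xsax simew oubi ulkvi cqval gbh zqfmo ijika tjuln ywv dasbj
Hunk 2: at line 2 remove [oubi] add [wbv,eyg] -> 12 lines: xsax simew wbv eyg ulkvi cqval gbh zqfmo ijika tjuln ywv dasbj
Hunk 3: at line 3 remove [ulkvi,cqval] add [nma,hdbn] -> 12 lines: xsax simew wbv eyg nma hdbn gbh zqfmo ijika tjuln ywv dasbj
Hunk 4: at line 8 remove [tjuln] add [hjm,ycj] -> 13 lines: xsax simew wbv eyg nma hdbn gbh zqfmo ijika hjm ycj ywv dasbj
Final line 12: ywv

Answer: ywv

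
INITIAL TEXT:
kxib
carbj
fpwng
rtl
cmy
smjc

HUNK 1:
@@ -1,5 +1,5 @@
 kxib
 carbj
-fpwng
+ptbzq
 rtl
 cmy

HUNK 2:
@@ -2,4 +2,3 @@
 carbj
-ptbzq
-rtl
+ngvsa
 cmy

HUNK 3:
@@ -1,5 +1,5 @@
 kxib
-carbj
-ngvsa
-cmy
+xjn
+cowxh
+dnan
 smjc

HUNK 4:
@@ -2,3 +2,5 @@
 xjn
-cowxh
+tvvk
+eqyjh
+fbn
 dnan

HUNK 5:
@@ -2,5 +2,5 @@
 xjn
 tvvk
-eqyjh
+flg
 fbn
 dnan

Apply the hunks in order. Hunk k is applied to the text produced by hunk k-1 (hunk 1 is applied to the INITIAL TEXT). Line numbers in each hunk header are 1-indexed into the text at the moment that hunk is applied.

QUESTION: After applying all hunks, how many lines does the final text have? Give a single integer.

Hunk 1: at line 1 remove [fpwng] add [ptbzq] -> 6 lines: kxib carbj ptbzq rtl cmy smjc
Hunk 2: at line 2 remove [ptbzq,rtl] add [ngvsa] -> 5 lines: kxib carbj ngvsa cmy smjc
Hunk 3: at line 1 remove [carbj,ngvsa,cmy] add [xjn,cowxh,dnan] -> 5 lines: kxib xjn cowxh dnan smjc
Hunk 4: at line 2 remove [cowxh] add [tvvk,eqyjh,fbn] -> 7 lines: kxib xjn tvvk eqyjh fbn dnan smjc
Hunk 5: at line 2 remove [eqyjh] add [flg] -> 7 lines: kxib xjn tvvk flg fbn dnan smjc
Final line count: 7

Answer: 7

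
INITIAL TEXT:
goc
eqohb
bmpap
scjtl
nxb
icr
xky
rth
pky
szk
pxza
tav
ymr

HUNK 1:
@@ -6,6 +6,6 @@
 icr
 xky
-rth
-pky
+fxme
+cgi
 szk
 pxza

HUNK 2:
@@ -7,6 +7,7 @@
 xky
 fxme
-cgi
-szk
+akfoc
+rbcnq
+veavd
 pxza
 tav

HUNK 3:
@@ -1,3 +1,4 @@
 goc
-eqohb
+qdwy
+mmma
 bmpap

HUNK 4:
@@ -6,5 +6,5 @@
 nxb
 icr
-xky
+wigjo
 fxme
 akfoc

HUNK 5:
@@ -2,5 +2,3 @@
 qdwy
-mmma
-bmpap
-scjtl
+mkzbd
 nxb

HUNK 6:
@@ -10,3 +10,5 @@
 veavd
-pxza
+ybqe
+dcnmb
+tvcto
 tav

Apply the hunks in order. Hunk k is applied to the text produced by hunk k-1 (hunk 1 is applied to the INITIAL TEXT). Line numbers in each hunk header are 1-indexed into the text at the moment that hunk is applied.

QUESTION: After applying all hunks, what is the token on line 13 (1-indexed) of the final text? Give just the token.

Hunk 1: at line 6 remove [rth,pky] add [fxme,cgi] -> 13 lines: goc eqohb bmpap scjtl nxb icr xky fxme cgi szk pxza tav ymr
Hunk 2: at line 7 remove [cgi,szk] add [akfoc,rbcnq,veavd] -> 14 lines: goc eqohb bmpap scjtl nxb icr xky fxme akfoc rbcnq veavd pxza tav ymr
Hunk 3: at line 1 remove [eqohb] add [qdwy,mmma] -> 15 lines: goc qdwy mmma bmpap scjtl nxb icr xky fxme akfoc rbcnq veavd pxza tav ymr
Hunk 4: at line 6 remove [xky] add [wigjo] -> 15 lines: goc qdwy mmma bmpap scjtl nxb icr wigjo fxme akfoc rbcnq veavd pxza tav ymr
Hunk 5: at line 2 remove [mmma,bmpap,scjtl] add [mkzbd] -> 13 lines: goc qdwy mkzbd nxb icr wigjo fxme akfoc rbcnq veavd pxza tav ymr
Hunk 6: at line 10 remove [pxza] add [ybqe,dcnmb,tvcto] -> 15 lines: goc qdwy mkzbd nxb icr wigjo fxme akfoc rbcnq veavd ybqe dcnmb tvcto tav ymr
Final line 13: tvcto

Answer: tvcto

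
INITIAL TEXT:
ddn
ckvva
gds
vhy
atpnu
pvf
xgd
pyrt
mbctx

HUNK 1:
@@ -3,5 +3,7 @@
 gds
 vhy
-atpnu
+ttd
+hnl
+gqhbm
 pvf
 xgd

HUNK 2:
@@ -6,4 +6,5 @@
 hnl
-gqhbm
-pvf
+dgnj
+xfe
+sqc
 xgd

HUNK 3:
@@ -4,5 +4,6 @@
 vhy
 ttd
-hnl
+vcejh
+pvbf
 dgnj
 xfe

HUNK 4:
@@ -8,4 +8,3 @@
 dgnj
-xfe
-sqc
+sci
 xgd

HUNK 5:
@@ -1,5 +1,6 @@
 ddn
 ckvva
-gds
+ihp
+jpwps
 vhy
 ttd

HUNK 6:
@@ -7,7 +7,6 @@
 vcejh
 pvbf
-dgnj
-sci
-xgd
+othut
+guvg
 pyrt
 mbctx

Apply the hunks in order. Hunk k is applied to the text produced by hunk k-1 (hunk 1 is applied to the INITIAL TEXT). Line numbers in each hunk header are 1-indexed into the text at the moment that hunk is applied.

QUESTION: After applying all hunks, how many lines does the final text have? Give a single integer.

Hunk 1: at line 3 remove [atpnu] add [ttd,hnl,gqhbm] -> 11 lines: ddn ckvva gds vhy ttd hnl gqhbm pvf xgd pyrt mbctx
Hunk 2: at line 6 remove [gqhbm,pvf] add [dgnj,xfe,sqc] -> 12 lines: ddn ckvva gds vhy ttd hnl dgnj xfe sqc xgd pyrt mbctx
Hunk 3: at line 4 remove [hnl] add [vcejh,pvbf] -> 13 lines: ddn ckvva gds vhy ttd vcejh pvbf dgnj xfe sqc xgd pyrt mbctx
Hunk 4: at line 8 remove [xfe,sqc] add [sci] -> 12 lines: ddn ckvva gds vhy ttd vcejh pvbf dgnj sci xgd pyrt mbctx
Hunk 5: at line 1 remove [gds] add [ihp,jpwps] -> 13 lines: ddn ckvva ihp jpwps vhy ttd vcejh pvbf dgnj sci xgd pyrt mbctx
Hunk 6: at line 7 remove [dgnj,sci,xgd] add [othut,guvg] -> 12 lines: ddn ckvva ihp jpwps vhy ttd vcejh pvbf othut guvg pyrt mbctx
Final line count: 12

Answer: 12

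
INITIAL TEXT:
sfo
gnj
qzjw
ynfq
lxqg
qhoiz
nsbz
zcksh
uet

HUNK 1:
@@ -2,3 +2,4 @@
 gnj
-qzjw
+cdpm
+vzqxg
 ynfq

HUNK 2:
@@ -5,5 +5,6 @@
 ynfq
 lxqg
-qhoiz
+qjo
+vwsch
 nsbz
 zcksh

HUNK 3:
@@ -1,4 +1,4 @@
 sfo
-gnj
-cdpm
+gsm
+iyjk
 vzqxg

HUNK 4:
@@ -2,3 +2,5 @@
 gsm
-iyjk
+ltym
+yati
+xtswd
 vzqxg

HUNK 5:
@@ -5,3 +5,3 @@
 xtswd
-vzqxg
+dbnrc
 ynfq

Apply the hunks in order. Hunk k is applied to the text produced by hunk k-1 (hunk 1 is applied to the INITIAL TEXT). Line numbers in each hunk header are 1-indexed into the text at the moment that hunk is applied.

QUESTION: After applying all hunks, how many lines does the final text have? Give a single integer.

Answer: 13

Derivation:
Hunk 1: at line 2 remove [qzjw] add [cdpm,vzqxg] -> 10 lines: sfo gnj cdpm vzqxg ynfq lxqg qhoiz nsbz zcksh uet
Hunk 2: at line 5 remove [qhoiz] add [qjo,vwsch] -> 11 lines: sfo gnj cdpm vzqxg ynfq lxqg qjo vwsch nsbz zcksh uet
Hunk 3: at line 1 remove [gnj,cdpm] add [gsm,iyjk] -> 11 lines: sfo gsm iyjk vzqxg ynfq lxqg qjo vwsch nsbz zcksh uet
Hunk 4: at line 2 remove [iyjk] add [ltym,yati,xtswd] -> 13 lines: sfo gsm ltym yati xtswd vzqxg ynfq lxqg qjo vwsch nsbz zcksh uet
Hunk 5: at line 5 remove [vzqxg] add [dbnrc] -> 13 lines: sfo gsm ltym yati xtswd dbnrc ynfq lxqg qjo vwsch nsbz zcksh uet
Final line count: 13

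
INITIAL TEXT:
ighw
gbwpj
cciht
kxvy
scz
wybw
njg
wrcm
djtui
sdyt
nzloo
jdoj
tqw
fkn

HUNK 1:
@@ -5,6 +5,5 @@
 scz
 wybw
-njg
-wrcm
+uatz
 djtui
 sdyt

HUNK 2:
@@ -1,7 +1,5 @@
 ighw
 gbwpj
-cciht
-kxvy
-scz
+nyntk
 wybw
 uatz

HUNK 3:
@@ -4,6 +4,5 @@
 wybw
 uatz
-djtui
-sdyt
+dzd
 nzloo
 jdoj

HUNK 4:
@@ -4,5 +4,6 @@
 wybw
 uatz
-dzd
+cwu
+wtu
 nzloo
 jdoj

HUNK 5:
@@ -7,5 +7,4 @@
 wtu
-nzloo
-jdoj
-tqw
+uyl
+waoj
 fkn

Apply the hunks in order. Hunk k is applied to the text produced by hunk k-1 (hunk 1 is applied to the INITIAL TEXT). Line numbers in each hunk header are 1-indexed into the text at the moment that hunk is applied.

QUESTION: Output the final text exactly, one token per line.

Answer: ighw
gbwpj
nyntk
wybw
uatz
cwu
wtu
uyl
waoj
fkn

Derivation:
Hunk 1: at line 5 remove [njg,wrcm] add [uatz] -> 13 lines: ighw gbwpj cciht kxvy scz wybw uatz djtui sdyt nzloo jdoj tqw fkn
Hunk 2: at line 1 remove [cciht,kxvy,scz] add [nyntk] -> 11 lines: ighw gbwpj nyntk wybw uatz djtui sdyt nzloo jdoj tqw fkn
Hunk 3: at line 4 remove [djtui,sdyt] add [dzd] -> 10 lines: ighw gbwpj nyntk wybw uatz dzd nzloo jdoj tqw fkn
Hunk 4: at line 4 remove [dzd] add [cwu,wtu] -> 11 lines: ighw gbwpj nyntk wybw uatz cwu wtu nzloo jdoj tqw fkn
Hunk 5: at line 7 remove [nzloo,jdoj,tqw] add [uyl,waoj] -> 10 lines: ighw gbwpj nyntk wybw uatz cwu wtu uyl waoj fkn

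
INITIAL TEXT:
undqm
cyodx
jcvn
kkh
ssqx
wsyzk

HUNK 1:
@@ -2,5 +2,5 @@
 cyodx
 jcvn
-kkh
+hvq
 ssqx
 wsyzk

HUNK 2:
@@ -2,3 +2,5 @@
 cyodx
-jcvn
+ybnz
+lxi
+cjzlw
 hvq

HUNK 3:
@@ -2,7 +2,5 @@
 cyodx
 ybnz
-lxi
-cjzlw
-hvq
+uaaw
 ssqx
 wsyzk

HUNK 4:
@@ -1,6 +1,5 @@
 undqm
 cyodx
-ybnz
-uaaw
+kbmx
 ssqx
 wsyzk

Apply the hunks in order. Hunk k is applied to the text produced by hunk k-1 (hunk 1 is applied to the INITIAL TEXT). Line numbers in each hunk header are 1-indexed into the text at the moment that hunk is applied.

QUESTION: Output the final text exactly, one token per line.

Answer: undqm
cyodx
kbmx
ssqx
wsyzk

Derivation:
Hunk 1: at line 2 remove [kkh] add [hvq] -> 6 lines: undqm cyodx jcvn hvq ssqx wsyzk
Hunk 2: at line 2 remove [jcvn] add [ybnz,lxi,cjzlw] -> 8 lines: undqm cyodx ybnz lxi cjzlw hvq ssqx wsyzk
Hunk 3: at line 2 remove [lxi,cjzlw,hvq] add [uaaw] -> 6 lines: undqm cyodx ybnz uaaw ssqx wsyzk
Hunk 4: at line 1 remove [ybnz,uaaw] add [kbmx] -> 5 lines: undqm cyodx kbmx ssqx wsyzk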